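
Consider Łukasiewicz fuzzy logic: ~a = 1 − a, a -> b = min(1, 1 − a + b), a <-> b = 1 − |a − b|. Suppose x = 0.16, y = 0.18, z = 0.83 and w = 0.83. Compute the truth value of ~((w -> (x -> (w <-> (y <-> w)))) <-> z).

y <-> w = 1 − |0.18 − 0.83| = 1 − 0.65 = 0.35
w <-> (y <-> w) = 1 − |0.83 − 0.35| = 1 − 0.48 = 0.52
x -> (w <-> (y <-> w)) = min(1, 1 − 0.16 + 0.52) = min(1, 1.36) = 1.00
w -> (x -> (w <-> (y <-> w))) = min(1, 1 − 0.83 + 1.00) = min(1, 1.17) = 1.00
(w -> (x -> (w <-> (y <-> w)))) <-> z = 1 − |1.00 − 0.83| = 1 − 0.17 = 0.83
~((w -> (x -> (w <-> (y <-> w)))) <-> z) = 1 − 0.83 = 0.17

0.17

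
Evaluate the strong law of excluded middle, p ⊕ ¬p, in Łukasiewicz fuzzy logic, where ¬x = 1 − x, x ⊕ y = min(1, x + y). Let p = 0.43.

¬p = 1 − 0.43 = 0.57
p ⊕ ¬p = min(1, 0.43 + 0.57) = min(1, 1.00) = 1.00
(As expected: always 1 in Ł∞ since a ⊕ (1−a) = 1.)

1.00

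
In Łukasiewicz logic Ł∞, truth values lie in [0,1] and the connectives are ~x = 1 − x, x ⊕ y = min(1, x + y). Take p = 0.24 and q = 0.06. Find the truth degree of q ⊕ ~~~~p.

~p = 1 − 0.24 = 0.76
~~p = 1 − 0.76 = 0.24
~~~p = 1 − 0.24 = 0.76
~~~~p = 1 − 0.76 = 0.24
q ⊕ ~~~~p = min(1, 0.06 + 0.24) = min(1, 0.30) = 0.30

0.30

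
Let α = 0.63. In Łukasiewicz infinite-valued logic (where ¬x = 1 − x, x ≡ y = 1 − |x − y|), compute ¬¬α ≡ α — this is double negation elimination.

1.00

¬α = 1 − 0.63 = 0.37
¬¬α = 1 − 0.37 = 0.63
¬¬α ≡ α = 1 − |0.63 − 0.63| = 1 − 0.00 = 1.00
(As expected: always 1 in Ł∞ since negation is involutive.)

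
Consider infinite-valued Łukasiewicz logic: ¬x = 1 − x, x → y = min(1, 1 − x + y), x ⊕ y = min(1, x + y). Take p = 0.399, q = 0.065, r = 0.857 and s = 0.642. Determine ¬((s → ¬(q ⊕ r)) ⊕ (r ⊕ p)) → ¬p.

1.000

q ⊕ r = min(1, 0.065 + 0.857) = min(1, 0.922) = 0.922
¬(q ⊕ r) = 1 − 0.922 = 0.078
s → ¬(q ⊕ r) = min(1, 1 − 0.642 + 0.078) = min(1, 0.436) = 0.436
r ⊕ p = min(1, 0.857 + 0.399) = min(1, 1.256) = 1.000
(s → ¬(q ⊕ r)) ⊕ (r ⊕ p) = min(1, 0.436 + 1.000) = min(1, 1.436) = 1.000
¬((s → ¬(q ⊕ r)) ⊕ (r ⊕ p)) = 1 − 1.000 = 0.000
¬p = 1 − 0.399 = 0.601
¬((s → ¬(q ⊕ r)) ⊕ (r ⊕ p)) → ¬p = min(1, 1 − 0.000 + 0.601) = min(1, 1.601) = 1.000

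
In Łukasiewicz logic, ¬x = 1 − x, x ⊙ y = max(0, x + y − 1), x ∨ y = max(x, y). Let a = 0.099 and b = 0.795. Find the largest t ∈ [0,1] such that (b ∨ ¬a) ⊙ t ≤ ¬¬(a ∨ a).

0.198

¬a = 1 − 0.099 = 0.901
b ∨ ¬a = max(0.795, 0.901) = 0.901
So the left factor is b ∨ ¬a = 0.901.
a ∨ a = max(0.099, 0.099) = 0.099
¬(a ∨ a) = 1 − 0.099 = 0.901
¬¬(a ∨ a) = 1 − 0.901 = 0.099
So the right-hand bound is ¬¬(a ∨ a) = 0.099.
The residuum of the Łukasiewicz t-norm gives the supremum: min(1, 1 − 0.901 + 0.099).
1 − 0.901 + 0.099 = 0.198, so t = min(1, 0.198) = 0.198.
Check: 0.901 ⊙ 0.198 = max(0, 0.099) = 0.099 ≤ 0.099.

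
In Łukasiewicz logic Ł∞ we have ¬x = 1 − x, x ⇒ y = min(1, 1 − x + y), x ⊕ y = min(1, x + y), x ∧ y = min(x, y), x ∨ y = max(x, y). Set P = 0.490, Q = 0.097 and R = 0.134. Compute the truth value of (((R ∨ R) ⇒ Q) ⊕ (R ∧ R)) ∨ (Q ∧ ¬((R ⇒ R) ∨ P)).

1.000

R ∨ R = max(0.134, 0.134) = 0.134
(R ∨ R) ⇒ Q = min(1, 1 − 0.134 + 0.097) = min(1, 0.963) = 0.963
R ∧ R = min(0.134, 0.134) = 0.134
((R ∨ R) ⇒ Q) ⊕ (R ∧ R) = min(1, 0.963 + 0.134) = min(1, 1.097) = 1.000
R ⇒ R = min(1, 1 − 0.134 + 0.134) = min(1, 1.000) = 1.000
(R ⇒ R) ∨ P = max(1.000, 0.490) = 1.000
¬((R ⇒ R) ∨ P) = 1 − 1.000 = 0.000
Q ∧ ¬((R ⇒ R) ∨ P) = min(0.097, 0.000) = 0.000
(((R ∨ R) ⇒ Q) ⊕ (R ∧ R)) ∨ (Q ∧ ¬((R ⇒ R) ∨ P)) = max(1.000, 0.000) = 1.000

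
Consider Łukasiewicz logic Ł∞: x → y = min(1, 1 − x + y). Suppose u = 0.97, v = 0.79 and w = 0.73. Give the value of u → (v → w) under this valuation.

v → w = min(1, 1 − 0.79 + 0.73) = min(1, 0.94) = 0.94
u → (v → w) = min(1, 1 − 0.97 + 0.94) = min(1, 0.97) = 0.97

0.97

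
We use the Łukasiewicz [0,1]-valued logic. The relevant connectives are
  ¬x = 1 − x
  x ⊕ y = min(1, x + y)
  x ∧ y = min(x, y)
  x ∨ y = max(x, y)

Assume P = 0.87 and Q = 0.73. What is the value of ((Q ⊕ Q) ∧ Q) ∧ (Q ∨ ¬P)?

0.73

Q ⊕ Q = min(1, 0.73 + 0.73) = min(1, 1.46) = 1.00
(Q ⊕ Q) ∧ Q = min(1.00, 0.73) = 0.73
¬P = 1 − 0.87 = 0.13
Q ∨ ¬P = max(0.73, 0.13) = 0.73
((Q ⊕ Q) ∧ Q) ∧ (Q ∨ ¬P) = min(0.73, 0.73) = 0.73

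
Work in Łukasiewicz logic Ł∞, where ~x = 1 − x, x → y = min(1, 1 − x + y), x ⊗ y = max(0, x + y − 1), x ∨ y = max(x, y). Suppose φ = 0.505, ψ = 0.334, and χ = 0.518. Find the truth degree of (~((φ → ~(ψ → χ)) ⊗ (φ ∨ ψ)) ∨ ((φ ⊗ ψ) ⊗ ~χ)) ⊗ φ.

0.505

ψ → χ = min(1, 1 − 0.334 + 0.518) = min(1, 1.184) = 1.000
~(ψ → χ) = 1 − 1.000 = 0.000
φ → ~(ψ → χ) = min(1, 1 − 0.505 + 0.000) = min(1, 0.495) = 0.495
φ ∨ ψ = max(0.505, 0.334) = 0.505
(φ → ~(ψ → χ)) ⊗ (φ ∨ ψ) = max(0, 0.495 + 0.505 − 1) = max(0, 0.000) = 0.000
~((φ → ~(ψ → χ)) ⊗ (φ ∨ ψ)) = 1 − 0.000 = 1.000
φ ⊗ ψ = max(0, 0.505 + 0.334 − 1) = max(0, -0.161) = 0.000
~χ = 1 − 0.518 = 0.482
(φ ⊗ ψ) ⊗ ~χ = max(0, 0.000 + 0.482 − 1) = max(0, -0.518) = 0.000
~((φ → ~(ψ → χ)) ⊗ (φ ∨ ψ)) ∨ ((φ ⊗ ψ) ⊗ ~χ) = max(1.000, 0.000) = 1.000
(~((φ → ~(ψ → χ)) ⊗ (φ ∨ ψ)) ∨ ((φ ⊗ ψ) ⊗ ~χ)) ⊗ φ = max(0, 1.000 + 0.505 − 1) = max(0, 0.505) = 0.505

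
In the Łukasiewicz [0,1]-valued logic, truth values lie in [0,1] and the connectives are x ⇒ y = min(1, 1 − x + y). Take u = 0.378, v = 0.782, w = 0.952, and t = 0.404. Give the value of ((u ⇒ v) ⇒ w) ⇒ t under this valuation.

u ⇒ v = min(1, 1 − 0.378 + 0.782) = min(1, 1.404) = 1.000
(u ⇒ v) ⇒ w = min(1, 1 − 1.000 + 0.952) = min(1, 0.952) = 0.952
((u ⇒ v) ⇒ w) ⇒ t = min(1, 1 − 0.952 + 0.404) = min(1, 0.452) = 0.452

0.452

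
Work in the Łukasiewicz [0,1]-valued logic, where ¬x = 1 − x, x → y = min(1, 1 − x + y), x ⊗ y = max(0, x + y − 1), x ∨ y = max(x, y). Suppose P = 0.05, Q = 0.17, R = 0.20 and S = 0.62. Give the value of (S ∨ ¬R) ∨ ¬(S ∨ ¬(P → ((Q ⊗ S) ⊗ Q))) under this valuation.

0.80

¬R = 1 − 0.20 = 0.80
S ∨ ¬R = max(0.62, 0.80) = 0.80
Q ⊗ S = max(0, 0.17 + 0.62 − 1) = max(0, -0.21) = 0.00
(Q ⊗ S) ⊗ Q = max(0, 0.00 + 0.17 − 1) = max(0, -0.83) = 0.00
P → ((Q ⊗ S) ⊗ Q) = min(1, 1 − 0.05 + 0.00) = min(1, 0.95) = 0.95
¬(P → ((Q ⊗ S) ⊗ Q)) = 1 − 0.95 = 0.05
S ∨ ¬(P → ((Q ⊗ S) ⊗ Q)) = max(0.62, 0.05) = 0.62
¬(S ∨ ¬(P → ((Q ⊗ S) ⊗ Q))) = 1 − 0.62 = 0.38
(S ∨ ¬R) ∨ ¬(S ∨ ¬(P → ((Q ⊗ S) ⊗ Q))) = max(0.80, 0.38) = 0.80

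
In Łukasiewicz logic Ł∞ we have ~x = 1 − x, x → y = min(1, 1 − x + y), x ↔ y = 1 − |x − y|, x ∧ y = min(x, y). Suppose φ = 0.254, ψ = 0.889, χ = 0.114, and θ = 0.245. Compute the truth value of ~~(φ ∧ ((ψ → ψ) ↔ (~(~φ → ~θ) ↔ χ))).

0.254

ψ → ψ = min(1, 1 − 0.889 + 0.889) = min(1, 1.000) = 1.000
~φ = 1 − 0.254 = 0.746
~θ = 1 − 0.245 = 0.755
~φ → ~θ = min(1, 1 − 0.746 + 0.755) = min(1, 1.009) = 1.000
~(~φ → ~θ) = 1 − 1.000 = 0.000
~(~φ → ~θ) ↔ χ = 1 − |0.000 − 0.114| = 1 − 0.114 = 0.886
(ψ → ψ) ↔ (~(~φ → ~θ) ↔ χ) = 1 − |1.000 − 0.886| = 1 − 0.114 = 0.886
φ ∧ ((ψ → ψ) ↔ (~(~φ → ~θ) ↔ χ)) = min(0.254, 0.886) = 0.254
~(φ ∧ ((ψ → ψ) ↔ (~(~φ → ~θ) ↔ χ))) = 1 − 0.254 = 0.746
~~(φ ∧ ((ψ → ψ) ↔ (~(~φ → ~θ) ↔ χ))) = 1 − 0.746 = 0.254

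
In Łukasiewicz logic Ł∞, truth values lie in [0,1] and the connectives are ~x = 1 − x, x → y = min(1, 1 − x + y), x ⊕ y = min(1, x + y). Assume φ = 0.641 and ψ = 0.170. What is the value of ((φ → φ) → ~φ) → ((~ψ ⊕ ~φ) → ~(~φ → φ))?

φ → φ = min(1, 1 − 0.641 + 0.641) = min(1, 1.000) = 1.000
~φ = 1 − 0.641 = 0.359
(φ → φ) → ~φ = min(1, 1 − 1.000 + 0.359) = min(1, 0.359) = 0.359
~ψ = 1 − 0.170 = 0.830
~ψ ⊕ ~φ = min(1, 0.830 + 0.359) = min(1, 1.189) = 1.000
~φ → φ = min(1, 1 − 0.359 + 0.641) = min(1, 1.282) = 1.000
~(~φ → φ) = 1 − 1.000 = 0.000
(~ψ ⊕ ~φ) → ~(~φ → φ) = min(1, 1 − 1.000 + 0.000) = min(1, 0.000) = 0.000
((φ → φ) → ~φ) → ((~ψ ⊕ ~φ) → ~(~φ → φ)) = min(1, 1 − 0.359 + 0.000) = min(1, 0.641) = 0.641

0.641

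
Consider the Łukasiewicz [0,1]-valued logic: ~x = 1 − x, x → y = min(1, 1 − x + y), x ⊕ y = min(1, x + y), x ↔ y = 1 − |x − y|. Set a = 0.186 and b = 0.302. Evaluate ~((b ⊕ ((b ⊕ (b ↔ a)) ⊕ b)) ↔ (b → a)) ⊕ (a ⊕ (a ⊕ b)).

b ↔ a = 1 − |0.302 − 0.186| = 1 − 0.116 = 0.884
b ⊕ (b ↔ a) = min(1, 0.302 + 0.884) = min(1, 1.186) = 1.000
(b ⊕ (b ↔ a)) ⊕ b = min(1, 1.000 + 0.302) = min(1, 1.302) = 1.000
b ⊕ ((b ⊕ (b ↔ a)) ⊕ b) = min(1, 0.302 + 1.000) = min(1, 1.302) = 1.000
b → a = min(1, 1 − 0.302 + 0.186) = min(1, 0.884) = 0.884
(b ⊕ ((b ⊕ (b ↔ a)) ⊕ b)) ↔ (b → a) = 1 − |1.000 − 0.884| = 1 − 0.116 = 0.884
~((b ⊕ ((b ⊕ (b ↔ a)) ⊕ b)) ↔ (b → a)) = 1 − 0.884 = 0.116
a ⊕ b = min(1, 0.186 + 0.302) = min(1, 0.488) = 0.488
a ⊕ (a ⊕ b) = min(1, 0.186 + 0.488) = min(1, 0.674) = 0.674
~((b ⊕ ((b ⊕ (b ↔ a)) ⊕ b)) ↔ (b → a)) ⊕ (a ⊕ (a ⊕ b)) = min(1, 0.116 + 0.674) = min(1, 0.790) = 0.790

0.790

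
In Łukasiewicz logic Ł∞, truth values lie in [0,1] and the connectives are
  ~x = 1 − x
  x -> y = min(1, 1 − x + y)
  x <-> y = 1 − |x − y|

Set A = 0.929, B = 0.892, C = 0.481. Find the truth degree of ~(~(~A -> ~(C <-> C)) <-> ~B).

~A = 1 − 0.929 = 0.071
C <-> C = 1 − |0.481 − 0.481| = 1 − 0.000 = 1.000
~(C <-> C) = 1 − 1.000 = 0.000
~A -> ~(C <-> C) = min(1, 1 − 0.071 + 0.000) = min(1, 0.929) = 0.929
~(~A -> ~(C <-> C)) = 1 − 0.929 = 0.071
~B = 1 − 0.892 = 0.108
~(~A -> ~(C <-> C)) <-> ~B = 1 − |0.071 − 0.108| = 1 − 0.037 = 0.963
~(~(~A -> ~(C <-> C)) <-> ~B) = 1 − 0.963 = 0.037

0.037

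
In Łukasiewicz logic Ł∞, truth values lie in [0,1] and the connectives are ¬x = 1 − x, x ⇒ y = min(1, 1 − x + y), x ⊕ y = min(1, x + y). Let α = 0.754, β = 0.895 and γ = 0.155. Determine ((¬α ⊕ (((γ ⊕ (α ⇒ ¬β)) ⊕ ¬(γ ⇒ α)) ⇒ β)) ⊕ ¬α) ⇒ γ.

0.155

¬α = 1 − 0.754 = 0.246
¬β = 1 − 0.895 = 0.105
α ⇒ ¬β = min(1, 1 − 0.754 + 0.105) = min(1, 0.351) = 0.351
γ ⊕ (α ⇒ ¬β) = min(1, 0.155 + 0.351) = min(1, 0.506) = 0.506
γ ⇒ α = min(1, 1 − 0.155 + 0.754) = min(1, 1.599) = 1.000
¬(γ ⇒ α) = 1 − 1.000 = 0.000
(γ ⊕ (α ⇒ ¬β)) ⊕ ¬(γ ⇒ α) = min(1, 0.506 + 0.000) = min(1, 0.506) = 0.506
((γ ⊕ (α ⇒ ¬β)) ⊕ ¬(γ ⇒ α)) ⇒ β = min(1, 1 − 0.506 + 0.895) = min(1, 1.389) = 1.000
¬α ⊕ (((γ ⊕ (α ⇒ ¬β)) ⊕ ¬(γ ⇒ α)) ⇒ β) = min(1, 0.246 + 1.000) = min(1, 1.246) = 1.000
(¬α ⊕ (((γ ⊕ (α ⇒ ¬β)) ⊕ ¬(γ ⇒ α)) ⇒ β)) ⊕ ¬α = min(1, 1.000 + 0.246) = min(1, 1.246) = 1.000
((¬α ⊕ (((γ ⊕ (α ⇒ ¬β)) ⊕ ¬(γ ⇒ α)) ⇒ β)) ⊕ ¬α) ⇒ γ = min(1, 1 − 1.000 + 0.155) = min(1, 0.155) = 0.155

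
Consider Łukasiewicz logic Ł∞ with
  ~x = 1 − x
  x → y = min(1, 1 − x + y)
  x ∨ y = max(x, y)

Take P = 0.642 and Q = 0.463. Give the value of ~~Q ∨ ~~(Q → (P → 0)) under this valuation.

0.895

~Q = 1 − 0.463 = 0.537
~~Q = 1 − 0.537 = 0.463
P → 0 = min(1, 1 − 0.642 + 0.000) = min(1, 0.358) = 0.358
Q → (P → 0) = min(1, 1 − 0.463 + 0.358) = min(1, 0.895) = 0.895
~(Q → (P → 0)) = 1 − 0.895 = 0.105
~~(Q → (P → 0)) = 1 − 0.105 = 0.895
~~Q ∨ ~~(Q → (P → 0)) = max(0.463, 0.895) = 0.895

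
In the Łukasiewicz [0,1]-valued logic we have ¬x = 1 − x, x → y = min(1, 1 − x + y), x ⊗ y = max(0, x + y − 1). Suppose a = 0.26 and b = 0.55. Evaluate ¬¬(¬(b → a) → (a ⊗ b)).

b → a = min(1, 1 − 0.55 + 0.26) = min(1, 0.71) = 0.71
¬(b → a) = 1 − 0.71 = 0.29
a ⊗ b = max(0, 0.26 + 0.55 − 1) = max(0, -0.19) = 0.00
¬(b → a) → (a ⊗ b) = min(1, 1 − 0.29 + 0.00) = min(1, 0.71) = 0.71
¬(¬(b → a) → (a ⊗ b)) = 1 − 0.71 = 0.29
¬¬(¬(b → a) → (a ⊗ b)) = 1 − 0.29 = 0.71

0.71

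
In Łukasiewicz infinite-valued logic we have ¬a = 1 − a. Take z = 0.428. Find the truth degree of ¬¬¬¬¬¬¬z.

0.572

¬z = 1 − 0.428 = 0.572
¬¬z = 1 − 0.572 = 0.428
¬¬¬z = 1 − 0.428 = 0.572
¬¬¬¬z = 1 − 0.572 = 0.428
¬¬¬¬¬z = 1 − 0.428 = 0.572
¬¬¬¬¬¬z = 1 − 0.572 = 0.428
¬¬¬¬¬¬¬z = 1 − 0.428 = 0.572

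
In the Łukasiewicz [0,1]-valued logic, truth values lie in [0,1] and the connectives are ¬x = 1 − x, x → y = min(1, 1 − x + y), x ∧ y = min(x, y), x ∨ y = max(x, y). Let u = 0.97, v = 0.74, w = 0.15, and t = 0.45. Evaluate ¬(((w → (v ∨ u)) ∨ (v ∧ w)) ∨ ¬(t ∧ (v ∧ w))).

v ∨ u = max(0.74, 0.97) = 0.97
w → (v ∨ u) = min(1, 1 − 0.15 + 0.97) = min(1, 1.82) = 1.00
v ∧ w = min(0.74, 0.15) = 0.15
(w → (v ∨ u)) ∨ (v ∧ w) = max(1.00, 0.15) = 1.00
t ∧ (v ∧ w) = min(0.45, 0.15) = 0.15
¬(t ∧ (v ∧ w)) = 1 − 0.15 = 0.85
((w → (v ∨ u)) ∨ (v ∧ w)) ∨ ¬(t ∧ (v ∧ w)) = max(1.00, 0.85) = 1.00
¬(((w → (v ∨ u)) ∨ (v ∧ w)) ∨ ¬(t ∧ (v ∧ w))) = 1 − 1.00 = 0.00

0.00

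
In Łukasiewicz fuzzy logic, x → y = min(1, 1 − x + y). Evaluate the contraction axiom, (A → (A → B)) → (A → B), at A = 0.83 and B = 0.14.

A → B = min(1, 1 − 0.83 + 0.14) = min(1, 0.31) = 0.31
A → (A → B) = min(1, 1 − 0.83 + 0.31) = min(1, 0.48) = 0.48
(A → (A → B)) → (A → B) = min(1, 1 − 0.48 + 0.31) = min(1, 0.83) = 0.83
(The value 0.83 < 1 shows this instance is not satisfied; fails in Ł∞ (the t-norm is not idempotent).)

0.83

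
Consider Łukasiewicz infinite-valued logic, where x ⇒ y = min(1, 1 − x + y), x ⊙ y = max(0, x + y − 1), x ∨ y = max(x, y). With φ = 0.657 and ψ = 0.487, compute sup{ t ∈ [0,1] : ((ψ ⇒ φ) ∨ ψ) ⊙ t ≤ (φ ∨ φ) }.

0.657

ψ ⇒ φ = min(1, 1 − 0.487 + 0.657) = min(1, 1.170) = 1.000
(ψ ⇒ φ) ∨ ψ = max(1.000, 0.487) = 1.000
So the left factor is (ψ ⇒ φ) ∨ ψ = 1.000.
φ ∨ φ = max(0.657, 0.657) = 0.657
So the right-hand bound is φ ∨ φ = 0.657.
The residuum of the Łukasiewicz t-norm gives the supremum: min(1, 1 − 1.000 + 0.657).
1 − 1.000 + 0.657 = 0.657, so t = min(1, 0.657) = 0.657.
Check: 1.000 ⊙ 0.657 = max(0, 0.657) = 0.657 ≤ 0.657.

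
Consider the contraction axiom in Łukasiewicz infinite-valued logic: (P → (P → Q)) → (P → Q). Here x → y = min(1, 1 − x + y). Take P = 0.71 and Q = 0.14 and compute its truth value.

P → Q = min(1, 1 − 0.71 + 0.14) = min(1, 0.43) = 0.43
P → (P → Q) = min(1, 1 − 0.71 + 0.43) = min(1, 0.72) = 0.72
(P → (P → Q)) → (P → Q) = min(1, 1 − 0.72 + 0.43) = min(1, 0.71) = 0.71
(The value 0.71 < 1 shows this instance is not satisfied; fails in Ł∞ (the t-norm is not idempotent).)

0.71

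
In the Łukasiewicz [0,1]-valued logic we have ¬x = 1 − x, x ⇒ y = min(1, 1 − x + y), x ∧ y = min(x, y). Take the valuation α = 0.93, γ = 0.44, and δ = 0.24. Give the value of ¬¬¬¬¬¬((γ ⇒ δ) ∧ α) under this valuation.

0.80

γ ⇒ δ = min(1, 1 − 0.44 + 0.24) = min(1, 0.80) = 0.80
(γ ⇒ δ) ∧ α = min(0.80, 0.93) = 0.80
¬((γ ⇒ δ) ∧ α) = 1 − 0.80 = 0.20
¬¬((γ ⇒ δ) ∧ α) = 1 − 0.20 = 0.80
¬¬¬((γ ⇒ δ) ∧ α) = 1 − 0.80 = 0.20
¬¬¬¬((γ ⇒ δ) ∧ α) = 1 − 0.20 = 0.80
¬¬¬¬¬((γ ⇒ δ) ∧ α) = 1 − 0.80 = 0.20
¬¬¬¬¬¬((γ ⇒ δ) ∧ α) = 1 − 0.20 = 0.80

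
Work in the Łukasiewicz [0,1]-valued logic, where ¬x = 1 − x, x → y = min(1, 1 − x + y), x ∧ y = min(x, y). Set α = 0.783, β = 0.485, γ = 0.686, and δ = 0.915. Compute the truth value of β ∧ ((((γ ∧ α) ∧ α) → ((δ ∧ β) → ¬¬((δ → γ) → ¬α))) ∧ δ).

γ ∧ α = min(0.686, 0.783) = 0.686
(γ ∧ α) ∧ α = min(0.686, 0.783) = 0.686
δ ∧ β = min(0.915, 0.485) = 0.485
δ → γ = min(1, 1 − 0.915 + 0.686) = min(1, 0.771) = 0.771
¬α = 1 − 0.783 = 0.217
(δ → γ) → ¬α = min(1, 1 − 0.771 + 0.217) = min(1, 0.446) = 0.446
¬((δ → γ) → ¬α) = 1 − 0.446 = 0.554
¬¬((δ → γ) → ¬α) = 1 − 0.554 = 0.446
(δ ∧ β) → ¬¬((δ → γ) → ¬α) = min(1, 1 − 0.485 + 0.446) = min(1, 0.961) = 0.961
((γ ∧ α) ∧ α) → ((δ ∧ β) → ¬¬((δ → γ) → ¬α)) = min(1, 1 − 0.686 + 0.961) = min(1, 1.275) = 1.000
(((γ ∧ α) ∧ α) → ((δ ∧ β) → ¬¬((δ → γ) → ¬α))) ∧ δ = min(1.000, 0.915) = 0.915
β ∧ ((((γ ∧ α) ∧ α) → ((δ ∧ β) → ¬¬((δ → γ) → ¬α))) ∧ δ) = min(0.485, 0.915) = 0.485

0.485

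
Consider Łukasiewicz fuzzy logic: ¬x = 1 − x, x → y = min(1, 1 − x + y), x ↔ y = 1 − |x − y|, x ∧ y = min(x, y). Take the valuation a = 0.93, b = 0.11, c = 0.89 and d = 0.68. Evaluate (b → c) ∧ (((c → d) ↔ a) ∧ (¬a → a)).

0.86

b → c = min(1, 1 − 0.11 + 0.89) = min(1, 1.78) = 1.00
c → d = min(1, 1 − 0.89 + 0.68) = min(1, 0.79) = 0.79
(c → d) ↔ a = 1 − |0.79 − 0.93| = 1 − 0.14 = 0.86
¬a = 1 − 0.93 = 0.07
¬a → a = min(1, 1 − 0.07 + 0.93) = min(1, 1.86) = 1.00
((c → d) ↔ a) ∧ (¬a → a) = min(0.86, 1.00) = 0.86
(b → c) ∧ (((c → d) ↔ a) ∧ (¬a → a)) = min(1.00, 0.86) = 0.86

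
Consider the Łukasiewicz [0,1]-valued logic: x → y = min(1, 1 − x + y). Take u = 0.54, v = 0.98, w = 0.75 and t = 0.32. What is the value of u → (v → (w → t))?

1.00

w → t = min(1, 1 − 0.75 + 0.32) = min(1, 0.57) = 0.57
v → (w → t) = min(1, 1 − 0.98 + 0.57) = min(1, 0.59) = 0.59
u → (v → (w → t)) = min(1, 1 − 0.54 + 0.59) = min(1, 1.05) = 1.00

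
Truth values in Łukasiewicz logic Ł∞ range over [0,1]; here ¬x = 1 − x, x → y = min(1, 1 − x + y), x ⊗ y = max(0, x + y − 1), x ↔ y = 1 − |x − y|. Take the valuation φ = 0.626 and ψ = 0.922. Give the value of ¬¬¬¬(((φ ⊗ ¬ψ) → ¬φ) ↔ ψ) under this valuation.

0.922

¬ψ = 1 − 0.922 = 0.078
φ ⊗ ¬ψ = max(0, 0.626 + 0.078 − 1) = max(0, -0.296) = 0.000
¬φ = 1 − 0.626 = 0.374
(φ ⊗ ¬ψ) → ¬φ = min(1, 1 − 0.000 + 0.374) = min(1, 1.374) = 1.000
((φ ⊗ ¬ψ) → ¬φ) ↔ ψ = 1 − |1.000 − 0.922| = 1 − 0.078 = 0.922
¬(((φ ⊗ ¬ψ) → ¬φ) ↔ ψ) = 1 − 0.922 = 0.078
¬¬(((φ ⊗ ¬ψ) → ¬φ) ↔ ψ) = 1 − 0.078 = 0.922
¬¬¬(((φ ⊗ ¬ψ) → ¬φ) ↔ ψ) = 1 − 0.922 = 0.078
¬¬¬¬(((φ ⊗ ¬ψ) → ¬φ) ↔ ψ) = 1 − 0.078 = 0.922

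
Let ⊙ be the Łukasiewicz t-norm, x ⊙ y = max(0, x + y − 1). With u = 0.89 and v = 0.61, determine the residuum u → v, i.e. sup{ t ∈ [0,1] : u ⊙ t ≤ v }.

The residuum of the Łukasiewicz t-norm gives the supremum: min(1, 1 − 0.89 + 0.61).
1 − 0.89 + 0.61 = 0.72, so t = min(1, 0.72) = 0.72.
Check: 0.89 ⊙ 0.72 = max(0, 0.61) = 0.61 ≤ 0.61.

0.72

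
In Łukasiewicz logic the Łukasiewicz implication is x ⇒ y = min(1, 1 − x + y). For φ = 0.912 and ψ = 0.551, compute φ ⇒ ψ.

0.639

φ ⇒ ψ = min(1, 1 − 0.912 + 0.551) = min(1, 0.639) = 0.639
For comparison, the Gödel implication (1 if x ≤ y else y) would give 0.551.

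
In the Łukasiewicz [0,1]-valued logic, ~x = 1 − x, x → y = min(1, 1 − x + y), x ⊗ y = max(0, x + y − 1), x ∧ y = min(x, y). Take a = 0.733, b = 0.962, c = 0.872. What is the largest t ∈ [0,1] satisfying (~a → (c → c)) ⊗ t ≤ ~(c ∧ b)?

~a = 1 − 0.733 = 0.267
c → c = min(1, 1 − 0.872 + 0.872) = min(1, 1.000) = 1.000
~a → (c → c) = min(1, 1 − 0.267 + 1.000) = min(1, 1.733) = 1.000
So the left factor is ~a → (c → c) = 1.000.
c ∧ b = min(0.872, 0.962) = 0.872
~(c ∧ b) = 1 − 0.872 = 0.128
So the right-hand bound is ~(c ∧ b) = 0.128.
The residuum of the Łukasiewicz t-norm gives the supremum: min(1, 1 − 1.000 + 0.128).
1 − 1.000 + 0.128 = 0.128, so t = min(1, 0.128) = 0.128.
Check: 1.000 ⊗ 0.128 = max(0, 0.128) = 0.128 ≤ 0.128.

0.128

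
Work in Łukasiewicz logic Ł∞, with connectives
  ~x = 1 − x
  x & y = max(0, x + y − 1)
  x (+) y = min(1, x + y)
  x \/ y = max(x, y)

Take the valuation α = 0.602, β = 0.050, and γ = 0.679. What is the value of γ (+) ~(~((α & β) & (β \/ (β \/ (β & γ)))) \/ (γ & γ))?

α & β = max(0, 0.602 + 0.050 − 1) = max(0, -0.348) = 0.000
β & γ = max(0, 0.050 + 0.679 − 1) = max(0, -0.271) = 0.000
β \/ (β & γ) = max(0.050, 0.000) = 0.050
β \/ (β \/ (β & γ)) = max(0.050, 0.050) = 0.050
(α & β) & (β \/ (β \/ (β & γ))) = max(0, 0.000 + 0.050 − 1) = max(0, -0.950) = 0.000
~((α & β) & (β \/ (β \/ (β & γ)))) = 1 − 0.000 = 1.000
γ & γ = max(0, 0.679 + 0.679 − 1) = max(0, 0.358) = 0.358
~((α & β) & (β \/ (β \/ (β & γ)))) \/ (γ & γ) = max(1.000, 0.358) = 1.000
~(~((α & β) & (β \/ (β \/ (β & γ)))) \/ (γ & γ)) = 1 − 1.000 = 0.000
γ (+) ~(~((α & β) & (β \/ (β \/ (β & γ)))) \/ (γ & γ)) = min(1, 0.679 + 0.000) = min(1, 0.679) = 0.679

0.679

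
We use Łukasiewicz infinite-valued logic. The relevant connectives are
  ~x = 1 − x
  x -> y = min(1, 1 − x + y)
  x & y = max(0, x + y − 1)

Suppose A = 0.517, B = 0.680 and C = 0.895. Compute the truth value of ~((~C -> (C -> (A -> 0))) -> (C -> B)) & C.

0.110

~C = 1 − 0.895 = 0.105
A -> 0 = min(1, 1 − 0.517 + 0.000) = min(1, 0.483) = 0.483
C -> (A -> 0) = min(1, 1 − 0.895 + 0.483) = min(1, 0.588) = 0.588
~C -> (C -> (A -> 0)) = min(1, 1 − 0.105 + 0.588) = min(1, 1.483) = 1.000
C -> B = min(1, 1 − 0.895 + 0.680) = min(1, 0.785) = 0.785
(~C -> (C -> (A -> 0))) -> (C -> B) = min(1, 1 − 1.000 + 0.785) = min(1, 0.785) = 0.785
~((~C -> (C -> (A -> 0))) -> (C -> B)) = 1 − 0.785 = 0.215
~((~C -> (C -> (A -> 0))) -> (C -> B)) & C = max(0, 0.215 + 0.895 − 1) = max(0, 0.110) = 0.110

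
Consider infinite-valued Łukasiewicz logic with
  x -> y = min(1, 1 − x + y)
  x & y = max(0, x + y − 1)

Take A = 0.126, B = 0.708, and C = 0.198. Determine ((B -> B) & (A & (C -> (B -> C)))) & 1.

0.126

B -> B = min(1, 1 − 0.708 + 0.708) = min(1, 1.000) = 1.000
B -> C = min(1, 1 − 0.708 + 0.198) = min(1, 0.490) = 0.490
C -> (B -> C) = min(1, 1 − 0.198 + 0.490) = min(1, 1.292) = 1.000
A & (C -> (B -> C)) = max(0, 0.126 + 1.000 − 1) = max(0, 0.126) = 0.126
(B -> B) & (A & (C -> (B -> C))) = max(0, 1.000 + 0.126 − 1) = max(0, 0.126) = 0.126
((B -> B) & (A & (C -> (B -> C)))) & 1 = max(0, 0.126 + 1.000 − 1) = max(0, 0.126) = 0.126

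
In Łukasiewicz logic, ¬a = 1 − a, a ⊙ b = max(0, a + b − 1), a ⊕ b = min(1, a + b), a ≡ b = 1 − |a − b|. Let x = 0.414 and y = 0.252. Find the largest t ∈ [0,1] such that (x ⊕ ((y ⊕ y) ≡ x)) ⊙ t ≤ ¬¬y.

0.252

y ⊕ y = min(1, 0.252 + 0.252) = min(1, 0.504) = 0.504
(y ⊕ y) ≡ x = 1 − |0.504 − 0.414| = 1 − 0.090 = 0.910
x ⊕ ((y ⊕ y) ≡ x) = min(1, 0.414 + 0.910) = min(1, 1.324) = 1.000
So the left factor is x ⊕ ((y ⊕ y) ≡ x) = 1.000.
¬y = 1 − 0.252 = 0.748
¬¬y = 1 − 0.748 = 0.252
So the right-hand bound is ¬¬y = 0.252.
The residuum of the Łukasiewicz t-norm gives the supremum: min(1, 1 − 1.000 + 0.252).
1 − 1.000 + 0.252 = 0.252, so t = min(1, 0.252) = 0.252.
Check: 1.000 ⊙ 0.252 = max(0, 0.252) = 0.252 ≤ 0.252.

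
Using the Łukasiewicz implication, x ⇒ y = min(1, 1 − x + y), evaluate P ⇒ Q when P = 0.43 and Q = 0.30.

P ⇒ Q = min(1, 1 − 0.43 + 0.30) = min(1, 0.87) = 0.87
For comparison, the Gödel implication (1 if x ≤ y else y) would give 0.30.

0.87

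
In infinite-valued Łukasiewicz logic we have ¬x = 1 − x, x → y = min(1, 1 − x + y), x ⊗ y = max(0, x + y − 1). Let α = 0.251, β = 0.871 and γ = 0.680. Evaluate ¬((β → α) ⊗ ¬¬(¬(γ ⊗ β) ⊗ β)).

β → α = min(1, 1 − 0.871 + 0.251) = min(1, 0.380) = 0.380
γ ⊗ β = max(0, 0.680 + 0.871 − 1) = max(0, 0.551) = 0.551
¬(γ ⊗ β) = 1 − 0.551 = 0.449
¬(γ ⊗ β) ⊗ β = max(0, 0.449 + 0.871 − 1) = max(0, 0.320) = 0.320
¬(¬(γ ⊗ β) ⊗ β) = 1 − 0.320 = 0.680
¬¬(¬(γ ⊗ β) ⊗ β) = 1 − 0.680 = 0.320
(β → α) ⊗ ¬¬(¬(γ ⊗ β) ⊗ β) = max(0, 0.380 + 0.320 − 1) = max(0, -0.300) = 0.000
¬((β → α) ⊗ ¬¬(¬(γ ⊗ β) ⊗ β)) = 1 − 0.000 = 1.000

1.000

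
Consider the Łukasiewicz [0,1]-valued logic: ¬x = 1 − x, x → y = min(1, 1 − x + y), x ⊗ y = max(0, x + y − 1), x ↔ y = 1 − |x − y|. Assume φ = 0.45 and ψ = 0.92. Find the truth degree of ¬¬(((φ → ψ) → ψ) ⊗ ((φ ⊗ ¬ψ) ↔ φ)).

0.47

φ → ψ = min(1, 1 − 0.45 + 0.92) = min(1, 1.47) = 1.00
(φ → ψ) → ψ = min(1, 1 − 1.00 + 0.92) = min(1, 0.92) = 0.92
¬ψ = 1 − 0.92 = 0.08
φ ⊗ ¬ψ = max(0, 0.45 + 0.08 − 1) = max(0, -0.47) = 0.00
(φ ⊗ ¬ψ) ↔ φ = 1 − |0.00 − 0.45| = 1 − 0.45 = 0.55
((φ → ψ) → ψ) ⊗ ((φ ⊗ ¬ψ) ↔ φ) = max(0, 0.92 + 0.55 − 1) = max(0, 0.47) = 0.47
¬(((φ → ψ) → ψ) ⊗ ((φ ⊗ ¬ψ) ↔ φ)) = 1 − 0.47 = 0.53
¬¬(((φ → ψ) → ψ) ⊗ ((φ ⊗ ¬ψ) ↔ φ)) = 1 − 0.53 = 0.47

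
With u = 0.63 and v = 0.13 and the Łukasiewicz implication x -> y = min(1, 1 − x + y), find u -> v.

0.50

u -> v = min(1, 1 − 0.63 + 0.13) = min(1, 0.50) = 0.50
For comparison, the Gödel implication (1 if x ≤ y else y) would give 0.13.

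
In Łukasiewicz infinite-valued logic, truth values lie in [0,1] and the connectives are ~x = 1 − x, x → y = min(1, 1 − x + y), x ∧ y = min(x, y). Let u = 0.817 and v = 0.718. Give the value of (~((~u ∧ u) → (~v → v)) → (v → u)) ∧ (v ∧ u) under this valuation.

~u = 1 − 0.817 = 0.183
~u ∧ u = min(0.183, 0.817) = 0.183
~v = 1 − 0.718 = 0.282
~v → v = min(1, 1 − 0.282 + 0.718) = min(1, 1.436) = 1.000
(~u ∧ u) → (~v → v) = min(1, 1 − 0.183 + 1.000) = min(1, 1.817) = 1.000
~((~u ∧ u) → (~v → v)) = 1 − 1.000 = 0.000
v → u = min(1, 1 − 0.718 + 0.817) = min(1, 1.099) = 1.000
~((~u ∧ u) → (~v → v)) → (v → u) = min(1, 1 − 0.000 + 1.000) = min(1, 2.000) = 1.000
v ∧ u = min(0.718, 0.817) = 0.718
(~((~u ∧ u) → (~v → v)) → (v → u)) ∧ (v ∧ u) = min(1.000, 0.718) = 0.718

0.718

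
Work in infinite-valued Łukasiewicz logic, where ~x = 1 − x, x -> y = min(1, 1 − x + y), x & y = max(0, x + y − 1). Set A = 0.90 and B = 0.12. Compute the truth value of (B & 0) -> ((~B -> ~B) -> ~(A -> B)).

B & 0 = max(0, 0.12 + 0.00 − 1) = max(0, -0.88) = 0.00
~B = 1 − 0.12 = 0.88
~B -> ~B = min(1, 1 − 0.88 + 0.88) = min(1, 1.00) = 1.00
A -> B = min(1, 1 − 0.90 + 0.12) = min(1, 0.22) = 0.22
~(A -> B) = 1 − 0.22 = 0.78
(~B -> ~B) -> ~(A -> B) = min(1, 1 − 1.00 + 0.78) = min(1, 0.78) = 0.78
(B & 0) -> ((~B -> ~B) -> ~(A -> B)) = min(1, 1 − 0.00 + 0.78) = min(1, 1.78) = 1.00

1.00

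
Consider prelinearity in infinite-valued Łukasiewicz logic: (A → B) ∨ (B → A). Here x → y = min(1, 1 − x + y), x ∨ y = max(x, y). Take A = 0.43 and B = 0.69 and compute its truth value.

1.00

A → B = min(1, 1 − 0.43 + 0.69) = min(1, 1.26) = 1.00
B → A = min(1, 1 − 0.69 + 0.43) = min(1, 0.74) = 0.74
(A → B) ∨ (B → A) = max(1.00, 0.74) = 1.00
(As expected: a Ł∞-tautology — holds in every MV-chain.)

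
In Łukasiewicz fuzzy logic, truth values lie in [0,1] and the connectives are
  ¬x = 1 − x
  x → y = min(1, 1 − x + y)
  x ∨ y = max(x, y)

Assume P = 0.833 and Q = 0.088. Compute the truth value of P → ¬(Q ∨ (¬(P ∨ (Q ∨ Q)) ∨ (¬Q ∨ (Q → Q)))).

Q ∨ Q = max(0.088, 0.088) = 0.088
P ∨ (Q ∨ Q) = max(0.833, 0.088) = 0.833
¬(P ∨ (Q ∨ Q)) = 1 − 0.833 = 0.167
¬Q = 1 − 0.088 = 0.912
Q → Q = min(1, 1 − 0.088 + 0.088) = min(1, 1.000) = 1.000
¬Q ∨ (Q → Q) = max(0.912, 1.000) = 1.000
¬(P ∨ (Q ∨ Q)) ∨ (¬Q ∨ (Q → Q)) = max(0.167, 1.000) = 1.000
Q ∨ (¬(P ∨ (Q ∨ Q)) ∨ (¬Q ∨ (Q → Q))) = max(0.088, 1.000) = 1.000
¬(Q ∨ (¬(P ∨ (Q ∨ Q)) ∨ (¬Q ∨ (Q → Q)))) = 1 − 1.000 = 0.000
P → ¬(Q ∨ (¬(P ∨ (Q ∨ Q)) ∨ (¬Q ∨ (Q → Q)))) = min(1, 1 − 0.833 + 0.000) = min(1, 0.167) = 0.167

0.167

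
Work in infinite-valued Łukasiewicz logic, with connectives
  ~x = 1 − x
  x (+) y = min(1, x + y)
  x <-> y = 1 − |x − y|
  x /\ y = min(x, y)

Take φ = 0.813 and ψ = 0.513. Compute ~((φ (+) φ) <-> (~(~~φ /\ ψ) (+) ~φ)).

0.326

φ (+) φ = min(1, 0.813 + 0.813) = min(1, 1.626) = 1.000
~φ = 1 − 0.813 = 0.187
~~φ = 1 − 0.187 = 0.813
~~φ /\ ψ = min(0.813, 0.513) = 0.513
~(~~φ /\ ψ) = 1 − 0.513 = 0.487
~(~~φ /\ ψ) (+) ~φ = min(1, 0.487 + 0.187) = min(1, 0.674) = 0.674
(φ (+) φ) <-> (~(~~φ /\ ψ) (+) ~φ) = 1 − |1.000 − 0.674| = 1 − 0.326 = 0.674
~((φ (+) φ) <-> (~(~~φ /\ ψ) (+) ~φ)) = 1 − 0.674 = 0.326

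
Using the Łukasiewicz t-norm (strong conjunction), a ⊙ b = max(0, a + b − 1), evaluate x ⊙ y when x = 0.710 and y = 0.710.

0.420

x ⊙ y = max(0, 0.710 + 0.710 − 1) = max(0, 0.420) = 0.420
For comparison, the Gödel (minimum) t-norm min(a, b) would give 0.710.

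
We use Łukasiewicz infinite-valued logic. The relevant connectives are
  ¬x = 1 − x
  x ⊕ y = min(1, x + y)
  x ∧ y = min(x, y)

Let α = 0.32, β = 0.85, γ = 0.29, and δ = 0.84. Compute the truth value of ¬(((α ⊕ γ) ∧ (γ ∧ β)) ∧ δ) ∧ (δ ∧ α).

α ⊕ γ = min(1, 0.32 + 0.29) = min(1, 0.61) = 0.61
γ ∧ β = min(0.29, 0.85) = 0.29
(α ⊕ γ) ∧ (γ ∧ β) = min(0.61, 0.29) = 0.29
((α ⊕ γ) ∧ (γ ∧ β)) ∧ δ = min(0.29, 0.84) = 0.29
¬(((α ⊕ γ) ∧ (γ ∧ β)) ∧ δ) = 1 − 0.29 = 0.71
δ ∧ α = min(0.84, 0.32) = 0.32
¬(((α ⊕ γ) ∧ (γ ∧ β)) ∧ δ) ∧ (δ ∧ α) = min(0.71, 0.32) = 0.32

0.32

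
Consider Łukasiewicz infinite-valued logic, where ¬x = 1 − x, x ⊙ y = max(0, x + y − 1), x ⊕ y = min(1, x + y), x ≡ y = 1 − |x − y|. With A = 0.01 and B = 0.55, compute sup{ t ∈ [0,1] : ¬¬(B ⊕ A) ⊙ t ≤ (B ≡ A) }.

B ⊕ A = min(1, 0.55 + 0.01) = min(1, 0.56) = 0.56
¬(B ⊕ A) = 1 − 0.56 = 0.44
¬¬(B ⊕ A) = 1 − 0.44 = 0.56
So the left factor is ¬¬(B ⊕ A) = 0.56.
B ≡ A = 1 − |0.55 − 0.01| = 1 − 0.54 = 0.46
So the right-hand bound is B ≡ A = 0.46.
The residuum of the Łukasiewicz t-norm gives the supremum: min(1, 1 − 0.56 + 0.46).
1 − 0.56 + 0.46 = 0.90, so t = min(1, 0.90) = 0.90.
Check: 0.56 ⊙ 0.90 = max(0, 0.46) = 0.46 ≤ 0.46.

0.90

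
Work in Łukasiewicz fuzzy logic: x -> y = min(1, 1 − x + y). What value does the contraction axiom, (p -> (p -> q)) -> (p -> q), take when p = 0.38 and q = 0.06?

p -> q = min(1, 1 − 0.38 + 0.06) = min(1, 0.68) = 0.68
p -> (p -> q) = min(1, 1 − 0.38 + 0.68) = min(1, 1.30) = 1.00
(p -> (p -> q)) -> (p -> q) = min(1, 1 − 1.00 + 0.68) = min(1, 0.68) = 0.68
(The value 0.68 < 1 shows this instance is not satisfied; fails in Ł∞ (the t-norm is not idempotent).)

0.68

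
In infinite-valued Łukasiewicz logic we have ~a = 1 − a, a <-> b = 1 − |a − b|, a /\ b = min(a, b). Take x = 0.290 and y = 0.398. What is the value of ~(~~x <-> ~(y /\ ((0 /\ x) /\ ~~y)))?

0.710

~x = 1 − 0.290 = 0.710
~~x = 1 − 0.710 = 0.290
0 /\ x = min(0.000, 0.290) = 0.000
~y = 1 − 0.398 = 0.602
~~y = 1 − 0.602 = 0.398
(0 /\ x) /\ ~~y = min(0.000, 0.398) = 0.000
y /\ ((0 /\ x) /\ ~~y) = min(0.398, 0.000) = 0.000
~(y /\ ((0 /\ x) /\ ~~y)) = 1 − 0.000 = 1.000
~~x <-> ~(y /\ ((0 /\ x) /\ ~~y)) = 1 − |0.290 − 1.000| = 1 − 0.710 = 0.290
~(~~x <-> ~(y /\ ((0 /\ x) /\ ~~y))) = 1 − 0.290 = 0.710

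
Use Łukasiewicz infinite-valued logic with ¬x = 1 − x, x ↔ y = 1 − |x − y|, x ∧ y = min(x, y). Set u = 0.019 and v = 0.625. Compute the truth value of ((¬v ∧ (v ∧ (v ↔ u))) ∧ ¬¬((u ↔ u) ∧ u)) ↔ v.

0.394

¬v = 1 − 0.625 = 0.375
v ↔ u = 1 − |0.625 − 0.019| = 1 − 0.606 = 0.394
v ∧ (v ↔ u) = min(0.625, 0.394) = 0.394
¬v ∧ (v ∧ (v ↔ u)) = min(0.375, 0.394) = 0.375
u ↔ u = 1 − |0.019 − 0.019| = 1 − 0.000 = 1.000
(u ↔ u) ∧ u = min(1.000, 0.019) = 0.019
¬((u ↔ u) ∧ u) = 1 − 0.019 = 0.981
¬¬((u ↔ u) ∧ u) = 1 − 0.981 = 0.019
(¬v ∧ (v ∧ (v ↔ u))) ∧ ¬¬((u ↔ u) ∧ u) = min(0.375, 0.019) = 0.019
((¬v ∧ (v ∧ (v ↔ u))) ∧ ¬¬((u ↔ u) ∧ u)) ↔ v = 1 − |0.019 − 0.625| = 1 − 0.606 = 0.394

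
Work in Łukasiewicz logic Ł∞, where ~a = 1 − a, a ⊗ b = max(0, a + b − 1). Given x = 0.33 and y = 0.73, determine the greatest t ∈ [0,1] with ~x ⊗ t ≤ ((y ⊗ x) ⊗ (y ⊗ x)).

0.33

~x = 1 − 0.33 = 0.67
So the left factor is ~x = 0.67.
y ⊗ x = max(0, 0.73 + 0.33 − 1) = max(0, 0.06) = 0.06
(y ⊗ x) ⊗ (y ⊗ x) = max(0, 0.06 + 0.06 − 1) = max(0, -0.88) = 0.00
So the right-hand bound is (y ⊗ x) ⊗ (y ⊗ x) = 0.00.
The residuum of the Łukasiewicz t-norm gives the supremum: min(1, 1 − 0.67 + 0.00).
1 − 0.67 + 0.00 = 0.33, so t = min(1, 0.33) = 0.33.
Check: 0.67 ⊗ 0.33 = max(0, 0.00) = 0.00 ≤ 0.00.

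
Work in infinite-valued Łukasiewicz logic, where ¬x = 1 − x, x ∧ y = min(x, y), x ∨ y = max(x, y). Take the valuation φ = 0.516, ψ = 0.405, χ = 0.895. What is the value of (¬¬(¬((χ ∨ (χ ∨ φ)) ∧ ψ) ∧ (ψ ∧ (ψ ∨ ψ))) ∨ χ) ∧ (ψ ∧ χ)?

χ ∨ φ = max(0.895, 0.516) = 0.895
χ ∨ (χ ∨ φ) = max(0.895, 0.895) = 0.895
(χ ∨ (χ ∨ φ)) ∧ ψ = min(0.895, 0.405) = 0.405
¬((χ ∨ (χ ∨ φ)) ∧ ψ) = 1 − 0.405 = 0.595
ψ ∨ ψ = max(0.405, 0.405) = 0.405
ψ ∧ (ψ ∨ ψ) = min(0.405, 0.405) = 0.405
¬((χ ∨ (χ ∨ φ)) ∧ ψ) ∧ (ψ ∧ (ψ ∨ ψ)) = min(0.595, 0.405) = 0.405
¬(¬((χ ∨ (χ ∨ φ)) ∧ ψ) ∧ (ψ ∧ (ψ ∨ ψ))) = 1 − 0.405 = 0.595
¬¬(¬((χ ∨ (χ ∨ φ)) ∧ ψ) ∧ (ψ ∧ (ψ ∨ ψ))) = 1 − 0.595 = 0.405
¬¬(¬((χ ∨ (χ ∨ φ)) ∧ ψ) ∧ (ψ ∧ (ψ ∨ ψ))) ∨ χ = max(0.405, 0.895) = 0.895
ψ ∧ χ = min(0.405, 0.895) = 0.405
(¬¬(¬((χ ∨ (χ ∨ φ)) ∧ ψ) ∧ (ψ ∧ (ψ ∨ ψ))) ∨ χ) ∧ (ψ ∧ χ) = min(0.895, 0.405) = 0.405

0.405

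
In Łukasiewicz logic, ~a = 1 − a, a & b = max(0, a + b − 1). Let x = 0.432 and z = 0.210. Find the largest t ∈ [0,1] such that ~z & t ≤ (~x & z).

~z = 1 − 0.210 = 0.790
So the left factor is ~z = 0.790.
~x = 1 − 0.432 = 0.568
~x & z = max(0, 0.568 + 0.210 − 1) = max(0, -0.222) = 0.000
So the right-hand bound is ~x & z = 0.000.
The residuum of the Łukasiewicz t-norm gives the supremum: min(1, 1 − 0.790 + 0.000).
1 − 0.790 + 0.000 = 0.210, so t = min(1, 0.210) = 0.210.
Check: 0.790 & 0.210 = max(0, 0.000) = 0.000 ≤ 0.000.

0.210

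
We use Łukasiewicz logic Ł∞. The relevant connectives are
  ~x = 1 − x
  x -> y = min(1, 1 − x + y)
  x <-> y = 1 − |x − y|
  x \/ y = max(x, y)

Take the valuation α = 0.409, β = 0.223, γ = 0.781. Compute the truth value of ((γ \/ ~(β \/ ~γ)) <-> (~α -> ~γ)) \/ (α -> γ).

~γ = 1 − 0.781 = 0.219
β \/ ~γ = max(0.223, 0.219) = 0.223
~(β \/ ~γ) = 1 − 0.223 = 0.777
γ \/ ~(β \/ ~γ) = max(0.781, 0.777) = 0.781
~α = 1 − 0.409 = 0.591
~α -> ~γ = min(1, 1 − 0.591 + 0.219) = min(1, 0.628) = 0.628
(γ \/ ~(β \/ ~γ)) <-> (~α -> ~γ) = 1 − |0.781 − 0.628| = 1 − 0.153 = 0.847
α -> γ = min(1, 1 − 0.409 + 0.781) = min(1, 1.372) = 1.000
((γ \/ ~(β \/ ~γ)) <-> (~α -> ~γ)) \/ (α -> γ) = max(0.847, 1.000) = 1.000

1.000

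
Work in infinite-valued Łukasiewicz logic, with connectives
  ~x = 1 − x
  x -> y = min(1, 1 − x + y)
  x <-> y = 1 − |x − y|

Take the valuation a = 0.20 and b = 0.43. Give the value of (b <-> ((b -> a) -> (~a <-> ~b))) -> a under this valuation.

b -> a = min(1, 1 − 0.43 + 0.20) = min(1, 0.77) = 0.77
~a = 1 − 0.20 = 0.80
~b = 1 − 0.43 = 0.57
~a <-> ~b = 1 − |0.80 − 0.57| = 1 − 0.23 = 0.77
(b -> a) -> (~a <-> ~b) = min(1, 1 − 0.77 + 0.77) = min(1, 1.00) = 1.00
b <-> ((b -> a) -> (~a <-> ~b)) = 1 − |0.43 − 1.00| = 1 − 0.57 = 0.43
(b <-> ((b -> a) -> (~a <-> ~b))) -> a = min(1, 1 − 0.43 + 0.20) = min(1, 0.77) = 0.77

0.77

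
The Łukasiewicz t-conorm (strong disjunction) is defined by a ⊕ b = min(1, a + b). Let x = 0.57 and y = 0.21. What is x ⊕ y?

0.78

x ⊕ y = min(1, 0.57 + 0.21) = min(1, 0.78) = 0.78
For comparison, the Gödel t-conorm max(a, b) would give 0.57.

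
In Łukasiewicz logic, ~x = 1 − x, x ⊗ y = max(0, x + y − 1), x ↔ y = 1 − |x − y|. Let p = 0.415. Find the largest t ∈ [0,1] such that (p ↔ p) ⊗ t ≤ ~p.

p ↔ p = 1 − |0.415 − 0.415| = 1 − 0.000 = 1.000
So the left factor is p ↔ p = 1.000.
~p = 1 − 0.415 = 0.585
So the right-hand bound is ~p = 0.585.
The residuum of the Łukasiewicz t-norm gives the supremum: min(1, 1 − 1.000 + 0.585).
1 − 1.000 + 0.585 = 0.585, so t = min(1, 0.585) = 0.585.
Check: 1.000 ⊗ 0.585 = max(0, 0.585) = 0.585 ≤ 0.585.

0.585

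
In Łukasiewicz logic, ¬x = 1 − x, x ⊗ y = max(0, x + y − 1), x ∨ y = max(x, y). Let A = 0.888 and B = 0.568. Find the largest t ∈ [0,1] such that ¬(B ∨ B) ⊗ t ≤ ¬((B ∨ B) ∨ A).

0.680

B ∨ B = max(0.568, 0.568) = 0.568
¬(B ∨ B) = 1 − 0.568 = 0.432
So the left factor is ¬(B ∨ B) = 0.432.
(B ∨ B) ∨ A = max(0.568, 0.888) = 0.888
¬((B ∨ B) ∨ A) = 1 − 0.888 = 0.112
So the right-hand bound is ¬((B ∨ B) ∨ A) = 0.112.
The residuum of the Łukasiewicz t-norm gives the supremum: min(1, 1 − 0.432 + 0.112).
1 − 0.432 + 0.112 = 0.680, so t = min(1, 0.680) = 0.680.
Check: 0.432 ⊗ 0.680 = max(0, 0.112) = 0.112 ≤ 0.112.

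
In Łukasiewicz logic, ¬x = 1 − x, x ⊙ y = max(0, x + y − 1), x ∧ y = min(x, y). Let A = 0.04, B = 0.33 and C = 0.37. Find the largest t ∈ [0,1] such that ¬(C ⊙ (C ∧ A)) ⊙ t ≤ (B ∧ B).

0.33

C ∧ A = min(0.37, 0.04) = 0.04
C ⊙ (C ∧ A) = max(0, 0.37 + 0.04 − 1) = max(0, -0.59) = 0.00
¬(C ⊙ (C ∧ A)) = 1 − 0.00 = 1.00
So the left factor is ¬(C ⊙ (C ∧ A)) = 1.00.
B ∧ B = min(0.33, 0.33) = 0.33
So the right-hand bound is B ∧ B = 0.33.
The residuum of the Łukasiewicz t-norm gives the supremum: min(1, 1 − 1.00 + 0.33).
1 − 1.00 + 0.33 = 0.33, so t = min(1, 0.33) = 0.33.
Check: 1.00 ⊙ 0.33 = max(0, 0.33) = 0.33 ≤ 0.33.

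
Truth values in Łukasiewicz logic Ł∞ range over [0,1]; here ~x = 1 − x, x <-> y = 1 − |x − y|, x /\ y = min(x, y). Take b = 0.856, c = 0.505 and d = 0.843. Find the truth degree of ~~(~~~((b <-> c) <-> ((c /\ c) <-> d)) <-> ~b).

b <-> c = 1 − |0.856 − 0.505| = 1 − 0.351 = 0.649
c /\ c = min(0.505, 0.505) = 0.505
(c /\ c) <-> d = 1 − |0.505 − 0.843| = 1 − 0.338 = 0.662
(b <-> c) <-> ((c /\ c) <-> d) = 1 − |0.649 − 0.662| = 1 − 0.013 = 0.987
~((b <-> c) <-> ((c /\ c) <-> d)) = 1 − 0.987 = 0.013
~~((b <-> c) <-> ((c /\ c) <-> d)) = 1 − 0.013 = 0.987
~~~((b <-> c) <-> ((c /\ c) <-> d)) = 1 − 0.987 = 0.013
~b = 1 − 0.856 = 0.144
~~~((b <-> c) <-> ((c /\ c) <-> d)) <-> ~b = 1 − |0.013 − 0.144| = 1 − 0.131 = 0.869
~(~~~((b <-> c) <-> ((c /\ c) <-> d)) <-> ~b) = 1 − 0.869 = 0.131
~~(~~~((b <-> c) <-> ((c /\ c) <-> d)) <-> ~b) = 1 − 0.131 = 0.869

0.869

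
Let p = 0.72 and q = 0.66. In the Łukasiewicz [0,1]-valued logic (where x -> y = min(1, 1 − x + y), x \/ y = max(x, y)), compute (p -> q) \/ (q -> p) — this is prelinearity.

1.00

p -> q = min(1, 1 − 0.72 + 0.66) = min(1, 0.94) = 0.94
q -> p = min(1, 1 − 0.66 + 0.72) = min(1, 1.06) = 1.00
(p -> q) \/ (q -> p) = max(0.94, 1.00) = 1.00
(As expected: a Ł∞-tautology — holds in every MV-chain.)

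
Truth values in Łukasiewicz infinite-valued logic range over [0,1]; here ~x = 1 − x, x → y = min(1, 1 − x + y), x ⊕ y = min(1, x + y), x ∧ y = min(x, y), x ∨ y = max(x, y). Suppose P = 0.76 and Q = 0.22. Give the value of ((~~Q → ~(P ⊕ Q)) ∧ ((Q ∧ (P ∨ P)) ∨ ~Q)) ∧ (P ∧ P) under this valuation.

~Q = 1 − 0.22 = 0.78
~~Q = 1 − 0.78 = 0.22
P ⊕ Q = min(1, 0.76 + 0.22) = min(1, 0.98) = 0.98
~(P ⊕ Q) = 1 − 0.98 = 0.02
~~Q → ~(P ⊕ Q) = min(1, 1 − 0.22 + 0.02) = min(1, 0.80) = 0.80
P ∨ P = max(0.76, 0.76) = 0.76
Q ∧ (P ∨ P) = min(0.22, 0.76) = 0.22
(Q ∧ (P ∨ P)) ∨ ~Q = max(0.22, 0.78) = 0.78
(~~Q → ~(P ⊕ Q)) ∧ ((Q ∧ (P ∨ P)) ∨ ~Q) = min(0.80, 0.78) = 0.78
P ∧ P = min(0.76, 0.76) = 0.76
((~~Q → ~(P ⊕ Q)) ∧ ((Q ∧ (P ∨ P)) ∨ ~Q)) ∧ (P ∧ P) = min(0.78, 0.76) = 0.76

0.76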